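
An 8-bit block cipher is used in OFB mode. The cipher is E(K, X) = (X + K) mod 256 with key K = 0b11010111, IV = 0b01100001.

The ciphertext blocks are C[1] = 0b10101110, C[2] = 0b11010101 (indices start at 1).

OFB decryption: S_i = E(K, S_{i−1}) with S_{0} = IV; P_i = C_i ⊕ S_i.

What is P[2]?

P[1]: S = E(K, 0b01100001) = 0b00111000; 0b10101110 ⊕ 0b00111000 = 0b10010110.
P[2]: S = E(K, 0b00111000) = 0b00001111; 0b11010101 ⊕ 0b00001111 = 0b11011010.

P[2] = 0b11011010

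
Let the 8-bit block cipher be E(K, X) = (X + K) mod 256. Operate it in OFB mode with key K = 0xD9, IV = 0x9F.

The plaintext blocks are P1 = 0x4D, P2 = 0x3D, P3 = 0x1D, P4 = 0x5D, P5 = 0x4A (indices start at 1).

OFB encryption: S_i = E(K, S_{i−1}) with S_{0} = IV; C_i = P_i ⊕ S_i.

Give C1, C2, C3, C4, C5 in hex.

C1: S = E(K, 0x9F) = 0x78; 0x4D ⊕ 0x78 = 0x35.
C2: S = E(K, 0x78) = 0x51; 0x3D ⊕ 0x51 = 0x6C.
C3: S = E(K, 0x51) = 0x2A; 0x1D ⊕ 0x2A = 0x37.
C4: S = E(K, 0x2A) = 0x03; 0x5D ⊕ 0x03 = 0x5E.
C5: S = E(K, 0x03) = 0xDC; 0x4A ⊕ 0xDC = 0x96.

C1 = 0x35, C2 = 0x6C, C3 = 0x37, C4 = 0x5E, C5 = 0x96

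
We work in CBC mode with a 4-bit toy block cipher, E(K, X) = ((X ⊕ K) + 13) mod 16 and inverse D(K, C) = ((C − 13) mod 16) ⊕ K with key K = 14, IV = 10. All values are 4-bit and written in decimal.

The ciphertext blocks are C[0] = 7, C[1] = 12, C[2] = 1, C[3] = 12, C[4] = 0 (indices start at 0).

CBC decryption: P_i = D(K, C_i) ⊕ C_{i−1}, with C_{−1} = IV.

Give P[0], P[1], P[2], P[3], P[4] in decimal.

P[0] = 14, P[1] = 6, P[2] = 6, P[3] = 0, P[4] = 1

P[0]: D(K, 7) = 4; 4 ⊕ 10 = 14.
P[1]: D(K, 12) = 1; 1 ⊕ 7 = 6.
P[2]: D(K, 1) = 10; 10 ⊕ 12 = 6.
P[3]: D(K, 12) = 1; 1 ⊕ 1 = 0.
P[4]: D(K, 0) = 13; 13 ⊕ 12 = 1.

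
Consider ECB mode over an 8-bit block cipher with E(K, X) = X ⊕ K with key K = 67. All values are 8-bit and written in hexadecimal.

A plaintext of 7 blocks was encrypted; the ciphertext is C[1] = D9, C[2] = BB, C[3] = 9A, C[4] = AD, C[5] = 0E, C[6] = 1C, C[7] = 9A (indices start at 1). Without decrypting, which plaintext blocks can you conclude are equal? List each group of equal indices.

P[3] = P[7]

ECB encrypts each block independently with the same key, so equal ciphertext blocks imply equal plaintext blocks.
C[3] = C[7] = 9A, so P[3] = P[7].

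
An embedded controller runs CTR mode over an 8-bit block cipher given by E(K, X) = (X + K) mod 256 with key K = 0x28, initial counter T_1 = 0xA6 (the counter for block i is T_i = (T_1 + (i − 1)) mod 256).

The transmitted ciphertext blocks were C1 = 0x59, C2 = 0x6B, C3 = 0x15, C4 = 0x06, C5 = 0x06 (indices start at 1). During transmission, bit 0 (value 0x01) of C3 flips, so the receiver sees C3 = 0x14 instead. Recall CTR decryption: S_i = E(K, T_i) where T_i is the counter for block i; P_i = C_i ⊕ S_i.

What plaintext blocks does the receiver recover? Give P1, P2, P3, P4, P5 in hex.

Only C3 changed, to 0x14. In CTR, a change in C_i flips the same bit in P_i only; the keystream is unaffected. Decrypting the received ciphertext:
P1: T = 0xA6, S = E(K, T) = 0xCE; 0x59 ⊕ 0xCE = 0x97.
P2: T = 0xA7, S = E(K, T) = 0xCF; 0x6B ⊕ 0xCF = 0xA4.
P3: T = 0xA8, S = E(K, T) = 0xD0; 0x14 ⊕ 0xD0 = 0xC4.
P4: T = 0xA9, S = E(K, T) = 0xD1; 0x06 ⊕ 0xD1 = 0xD7.
P5: T = 0xAA, S = E(K, T) = 0xD2; 0x06 ⊕ 0xD2 = 0xD4.
Blocks that differ from the original plaintext: P3.

P1 = 0x97, P2 = 0xA4, P3 = 0xC4, P4 = 0xD7, P5 = 0xD4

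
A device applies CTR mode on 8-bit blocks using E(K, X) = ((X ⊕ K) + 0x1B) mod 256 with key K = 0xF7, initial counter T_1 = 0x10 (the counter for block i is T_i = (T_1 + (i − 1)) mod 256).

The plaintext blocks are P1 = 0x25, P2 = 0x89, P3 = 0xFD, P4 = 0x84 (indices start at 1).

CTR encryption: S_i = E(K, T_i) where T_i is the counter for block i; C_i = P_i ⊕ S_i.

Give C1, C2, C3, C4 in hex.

C1: T = 0x10, S = E(K, T) = 0x02; 0x25 ⊕ 0x02 = 0x27.
C2: T = 0x11, S = E(K, T) = 0x01; 0x89 ⊕ 0x01 = 0x88.
C3: T = 0x12, S = E(K, T) = 0x00; 0xFD ⊕ 0x00 = 0xFD.
C4: T = 0x13, S = E(K, T) = 0xFF; 0x84 ⊕ 0xFF = 0x7B.

C1 = 0x27, C2 = 0x88, C3 = 0xFD, C4 = 0x7B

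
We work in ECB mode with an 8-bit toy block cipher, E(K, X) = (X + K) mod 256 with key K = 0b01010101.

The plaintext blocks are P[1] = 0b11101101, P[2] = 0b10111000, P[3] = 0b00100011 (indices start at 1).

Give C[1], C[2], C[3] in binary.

C[1] = 0b01000010, C[2] = 0b00001101, C[3] = 0b01111000

ECB encryption: C_i = E(K, P_i).
C[1]: E(K, 0b11101101) = 0b01000010.
C[2]: E(K, 0b10111000) = 0b00001101.
C[3]: E(K, 0b00100011) = 0b01111000.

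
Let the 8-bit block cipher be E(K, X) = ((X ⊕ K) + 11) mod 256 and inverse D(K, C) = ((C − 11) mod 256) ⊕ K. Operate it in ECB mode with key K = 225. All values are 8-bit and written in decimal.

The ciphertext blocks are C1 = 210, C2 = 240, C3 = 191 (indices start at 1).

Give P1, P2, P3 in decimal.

P1 = 38, P2 = 4, P3 = 85

ECB decryption: P_i = D(K, C_i).
P1: D(K, 210) = 38.
P2: D(K, 240) = 4.
P3: D(K, 191) = 85.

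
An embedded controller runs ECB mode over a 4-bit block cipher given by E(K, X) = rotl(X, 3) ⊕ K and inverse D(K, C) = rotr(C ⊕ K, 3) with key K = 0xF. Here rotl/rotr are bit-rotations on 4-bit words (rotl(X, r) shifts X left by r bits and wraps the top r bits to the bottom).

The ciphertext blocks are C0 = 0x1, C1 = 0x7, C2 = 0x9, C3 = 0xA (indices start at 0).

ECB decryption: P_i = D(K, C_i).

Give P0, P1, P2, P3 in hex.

P0: D(K, 0x1) = 0xD.
P1: D(K, 0x7) = 0x1.
P2: D(K, 0x9) = 0xC.
P3: D(K, 0xA) = 0xA.

P0 = 0xD, P1 = 0x1, P2 = 0xC, P3 = 0xA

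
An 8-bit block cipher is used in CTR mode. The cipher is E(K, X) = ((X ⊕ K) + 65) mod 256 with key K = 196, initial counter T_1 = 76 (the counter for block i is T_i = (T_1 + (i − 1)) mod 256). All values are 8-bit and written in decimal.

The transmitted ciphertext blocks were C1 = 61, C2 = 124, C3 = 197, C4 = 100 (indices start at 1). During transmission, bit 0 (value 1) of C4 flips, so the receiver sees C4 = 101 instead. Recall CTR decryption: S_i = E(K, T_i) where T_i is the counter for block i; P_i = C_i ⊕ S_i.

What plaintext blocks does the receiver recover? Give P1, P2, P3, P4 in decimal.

Only C4 changed, to 101. In CTR, a change in C_i flips the same bit in P_i only; the keystream is unaffected. Decrypting the received ciphertext:
P1: T = 76, S = E(K, T) = 201; 61 ⊕ 201 = 244.
P2: T = 77, S = E(K, T) = 202; 124 ⊕ 202 = 182.
P3: T = 78, S = E(K, T) = 203; 197 ⊕ 203 = 14.
P4: T = 79, S = E(K, T) = 204; 101 ⊕ 204 = 169.
Blocks that differ from the original plaintext: P4.

P1 = 244, P2 = 182, P3 = 14, P4 = 169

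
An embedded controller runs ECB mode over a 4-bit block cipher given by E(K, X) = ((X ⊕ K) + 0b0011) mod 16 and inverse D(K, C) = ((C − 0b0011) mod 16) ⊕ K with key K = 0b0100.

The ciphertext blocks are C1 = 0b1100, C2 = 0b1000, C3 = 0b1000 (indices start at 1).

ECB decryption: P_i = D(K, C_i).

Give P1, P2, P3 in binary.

P1: D(K, 0b1100) = 0b1101.
P2: D(K, 0b1000) = 0b0001.
P3: D(K, 0b1000) = 0b0001.

P1 = 0b1101, P2 = 0b0001, P3 = 0b0001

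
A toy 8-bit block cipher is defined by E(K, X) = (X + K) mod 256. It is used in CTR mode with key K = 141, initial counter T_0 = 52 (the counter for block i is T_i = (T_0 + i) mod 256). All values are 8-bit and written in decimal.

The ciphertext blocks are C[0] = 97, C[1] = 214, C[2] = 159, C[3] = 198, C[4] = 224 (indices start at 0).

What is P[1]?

P[1] = 20

CTR decryption: S_i = E(K, T_i) where T_i is the counter for block i; P_i = C_i ⊕ S_i.
P[1]: T = 53, S = E(K, T) = 194; 214 ⊕ 194 = 20.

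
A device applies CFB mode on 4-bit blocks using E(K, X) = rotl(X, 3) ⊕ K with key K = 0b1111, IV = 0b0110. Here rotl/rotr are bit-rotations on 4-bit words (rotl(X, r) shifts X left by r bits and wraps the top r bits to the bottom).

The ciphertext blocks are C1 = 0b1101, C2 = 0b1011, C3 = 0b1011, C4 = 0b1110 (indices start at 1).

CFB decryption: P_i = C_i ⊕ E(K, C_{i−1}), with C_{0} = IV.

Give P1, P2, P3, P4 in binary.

P1: E(K, 0b0110) = 0b1100; 0b1101 ⊕ 0b1100 = 0b0001.
P2: E(K, 0b1101) = 0b0001; 0b1011 ⊕ 0b0001 = 0b1010.
P3: E(K, 0b1011) = 0b0010; 0b1011 ⊕ 0b0010 = 0b1001.
P4: E(K, 0b1011) = 0b0010; 0b1110 ⊕ 0b0010 = 0b1100.

P1 = 0b0001, P2 = 0b1010, P3 = 0b1001, P4 = 0b1100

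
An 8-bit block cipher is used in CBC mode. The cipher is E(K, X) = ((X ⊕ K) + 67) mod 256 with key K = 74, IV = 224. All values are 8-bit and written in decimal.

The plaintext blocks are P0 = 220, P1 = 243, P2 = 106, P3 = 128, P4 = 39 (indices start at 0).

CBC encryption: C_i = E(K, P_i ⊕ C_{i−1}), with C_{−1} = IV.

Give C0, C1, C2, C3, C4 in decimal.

C0: P0 ⊕ 224 = 60; E(K, 60) = 185.
C1: P1 ⊕ 185 = 74; E(K, 74) = 67.
C2: P2 ⊕ 67 = 41; E(K, 41) = 166.
C3: P3 ⊕ 166 = 38; E(K, 38) = 175.
C4: P4 ⊕ 175 = 136; E(K, 136) = 5.

C0 = 185, C1 = 67, C2 = 166, C3 = 175, C4 = 5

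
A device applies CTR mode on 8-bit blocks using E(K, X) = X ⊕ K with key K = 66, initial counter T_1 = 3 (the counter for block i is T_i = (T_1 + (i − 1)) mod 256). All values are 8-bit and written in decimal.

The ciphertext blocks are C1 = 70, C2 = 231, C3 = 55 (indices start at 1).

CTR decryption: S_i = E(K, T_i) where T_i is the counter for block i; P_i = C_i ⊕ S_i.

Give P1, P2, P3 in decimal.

P1: T = 3, S = E(K, T) = 65; 70 ⊕ 65 = 7.
P2: T = 4, S = E(K, T) = 70; 231 ⊕ 70 = 161.
P3: T = 5, S = E(K, T) = 71; 55 ⊕ 71 = 112.

P1 = 7, P2 = 161, P3 = 112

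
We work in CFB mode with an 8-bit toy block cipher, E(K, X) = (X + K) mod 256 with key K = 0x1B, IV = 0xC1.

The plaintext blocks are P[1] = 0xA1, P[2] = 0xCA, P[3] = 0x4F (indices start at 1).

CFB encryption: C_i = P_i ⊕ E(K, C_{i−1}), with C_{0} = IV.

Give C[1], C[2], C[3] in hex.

C[1]: E(K, 0xC1) = 0xDC; 0xA1 ⊕ 0xDC = 0x7D.
C[2]: E(K, 0x7D) = 0x98; 0xCA ⊕ 0x98 = 0x52.
C[3]: E(K, 0x52) = 0x6D; 0x4F ⊕ 0x6D = 0x22.

C[1] = 0x7D, C[2] = 0x52, C[3] = 0x22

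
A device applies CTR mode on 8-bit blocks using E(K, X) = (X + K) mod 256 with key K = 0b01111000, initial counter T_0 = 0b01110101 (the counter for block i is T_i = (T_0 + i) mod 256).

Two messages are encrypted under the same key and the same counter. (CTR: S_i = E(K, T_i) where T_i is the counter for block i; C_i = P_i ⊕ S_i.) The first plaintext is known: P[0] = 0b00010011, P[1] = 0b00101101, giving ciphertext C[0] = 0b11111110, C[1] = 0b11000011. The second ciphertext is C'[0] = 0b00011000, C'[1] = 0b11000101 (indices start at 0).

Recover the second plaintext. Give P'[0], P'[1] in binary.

In CTR with a reused counter, both messages share the same keystream S_i, so C_i ⊕ C'_i = P_i ⊕ P'_i and thus P'_i = P_i ⊕ C_i ⊕ C'_i.
P'[0]: 0b00010011 ⊕ 0b11111110 ⊕ 0b00011000 = 0b11110101.
P'[1]: 0b00101101 ⊕ 0b11000011 ⊕ 0b11000101 = 0b00101011.

P'[0] = 0b11110101, P'[1] = 0b00101011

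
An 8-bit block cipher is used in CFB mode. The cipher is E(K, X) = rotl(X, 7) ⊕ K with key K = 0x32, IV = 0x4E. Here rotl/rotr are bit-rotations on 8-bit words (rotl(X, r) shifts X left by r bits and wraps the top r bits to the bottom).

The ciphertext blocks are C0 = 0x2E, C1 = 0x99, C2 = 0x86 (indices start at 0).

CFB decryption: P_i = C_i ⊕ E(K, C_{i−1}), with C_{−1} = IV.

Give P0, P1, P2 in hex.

P0 = 0x3B, P1 = 0xBC, P2 = 0x78

P0: E(K, 0x4E) = 0x15; 0x2E ⊕ 0x15 = 0x3B.
P1: E(K, 0x2E) = 0x25; 0x99 ⊕ 0x25 = 0xBC.
P2: E(K, 0x99) = 0xFE; 0x86 ⊕ 0xFE = 0x78.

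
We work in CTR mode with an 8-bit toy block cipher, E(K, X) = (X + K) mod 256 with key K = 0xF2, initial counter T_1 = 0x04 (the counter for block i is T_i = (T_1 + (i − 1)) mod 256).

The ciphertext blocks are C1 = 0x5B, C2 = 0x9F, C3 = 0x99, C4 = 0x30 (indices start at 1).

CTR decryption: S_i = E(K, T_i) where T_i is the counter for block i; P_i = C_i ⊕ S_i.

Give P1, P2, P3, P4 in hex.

P1 = 0xAD, P2 = 0x68, P3 = 0x61, P4 = 0xC9

P1: T = 0x04, S = E(K, T) = 0xF6; 0x5B ⊕ 0xF6 = 0xAD.
P2: T = 0x05, S = E(K, T) = 0xF7; 0x9F ⊕ 0xF7 = 0x68.
P3: T = 0x06, S = E(K, T) = 0xF8; 0x99 ⊕ 0xF8 = 0x61.
P4: T = 0x07, S = E(K, T) = 0xF9; 0x30 ⊕ 0xF9 = 0xC9.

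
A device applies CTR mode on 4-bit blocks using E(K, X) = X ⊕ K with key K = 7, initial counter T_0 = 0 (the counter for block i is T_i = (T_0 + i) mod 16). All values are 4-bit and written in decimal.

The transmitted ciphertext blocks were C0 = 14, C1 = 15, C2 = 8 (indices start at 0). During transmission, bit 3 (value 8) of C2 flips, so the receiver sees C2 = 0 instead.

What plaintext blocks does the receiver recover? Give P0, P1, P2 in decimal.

CTR decryption: S_i = E(K, T_i) where T_i is the counter for block i; P_i = C_i ⊕ S_i.
Only C2 changed, to 0. In CTR, a change in C_i flips the same bit in P_i only; the keystream is unaffected. Decrypting the received ciphertext:
P0: T = 0, S = E(K, T) = 7; 14 ⊕ 7 = 9.
P1: T = 1, S = E(K, T) = 6; 15 ⊕ 6 = 9.
P2: T = 2, S = E(K, T) = 5; 0 ⊕ 5 = 5.
Blocks that differ from the original plaintext: P2.

P0 = 9, P1 = 9, P2 = 5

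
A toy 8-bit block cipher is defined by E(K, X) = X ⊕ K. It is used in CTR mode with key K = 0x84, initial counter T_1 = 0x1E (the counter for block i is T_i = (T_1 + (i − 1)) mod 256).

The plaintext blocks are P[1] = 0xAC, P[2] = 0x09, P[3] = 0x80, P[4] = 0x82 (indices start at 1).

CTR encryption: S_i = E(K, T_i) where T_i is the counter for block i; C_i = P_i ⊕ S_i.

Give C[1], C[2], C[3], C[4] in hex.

C[1]: T = 0x1E, S = E(K, T) = 0x9A; 0xAC ⊕ 0x9A = 0x36.
C[2]: T = 0x1F, S = E(K, T) = 0x9B; 0x09 ⊕ 0x9B = 0x92.
C[3]: T = 0x20, S = E(K, T) = 0xA4; 0x80 ⊕ 0xA4 = 0x24.
C[4]: T = 0x21, S = E(K, T) = 0xA5; 0x82 ⊕ 0xA5 = 0x27.

C[1] = 0x36, C[2] = 0x92, C[3] = 0x24, C[4] = 0x27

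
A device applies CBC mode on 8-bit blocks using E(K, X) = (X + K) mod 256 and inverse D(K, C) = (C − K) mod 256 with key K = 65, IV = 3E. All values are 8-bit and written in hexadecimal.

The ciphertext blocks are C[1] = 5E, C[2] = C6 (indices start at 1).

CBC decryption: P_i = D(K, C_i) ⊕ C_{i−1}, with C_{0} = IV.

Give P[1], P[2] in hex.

P[1] = C7, P[2] = 3F

P[1]: D(K, 5E) = F9; F9 ⊕ 3E = C7.
P[2]: D(K, C6) = 61; 61 ⊕ 5E = 3F.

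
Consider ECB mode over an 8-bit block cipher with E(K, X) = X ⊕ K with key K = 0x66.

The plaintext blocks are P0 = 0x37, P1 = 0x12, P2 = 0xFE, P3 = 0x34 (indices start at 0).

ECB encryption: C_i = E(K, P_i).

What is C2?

C2: E(K, 0xFE) = 0x98.

C2 = 0x98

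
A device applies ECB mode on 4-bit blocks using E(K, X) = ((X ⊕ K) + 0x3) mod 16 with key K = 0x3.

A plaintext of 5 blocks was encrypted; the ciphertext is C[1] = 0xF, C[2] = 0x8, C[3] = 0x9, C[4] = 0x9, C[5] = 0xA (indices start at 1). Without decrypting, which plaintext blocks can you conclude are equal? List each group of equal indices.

ECB encrypts each block independently with the same key, so equal ciphertext blocks imply equal plaintext blocks.
C[3] = C[4] = 0x9, so P[3] = P[4].

P[3] = P[4]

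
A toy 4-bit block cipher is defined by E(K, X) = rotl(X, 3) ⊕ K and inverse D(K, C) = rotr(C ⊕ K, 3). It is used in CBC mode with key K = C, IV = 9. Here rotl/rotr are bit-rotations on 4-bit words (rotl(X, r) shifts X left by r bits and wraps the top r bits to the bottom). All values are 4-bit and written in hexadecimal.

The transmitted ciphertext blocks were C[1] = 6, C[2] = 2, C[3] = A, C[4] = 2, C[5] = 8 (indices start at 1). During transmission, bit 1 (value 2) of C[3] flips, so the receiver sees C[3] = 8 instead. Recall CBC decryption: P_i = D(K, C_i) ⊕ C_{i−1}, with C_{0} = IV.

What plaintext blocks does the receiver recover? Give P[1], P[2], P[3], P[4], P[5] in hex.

Only C[3] changed, to 8. In CBC, a change in C_i garbles P_i and flips the same bit in P_{i+1}. Decrypting the received ciphertext:
P[1]: D(K, 6) = 5; 5 ⊕ 9 = C.
P[2]: D(K, 2) = D; D ⊕ 6 = B.
P[3]: D(K, 8) = 8; 8 ⊕ 2 = A.
P[4]: D(K, 2) = D; D ⊕ 8 = 5.
P[5]: D(K, 8) = 8; 8 ⊕ 2 = A.
Blocks that differ from the original plaintext: P[3], P[4].

P[1] = C, P[2] = B, P[3] = A, P[4] = 5, P[5] = A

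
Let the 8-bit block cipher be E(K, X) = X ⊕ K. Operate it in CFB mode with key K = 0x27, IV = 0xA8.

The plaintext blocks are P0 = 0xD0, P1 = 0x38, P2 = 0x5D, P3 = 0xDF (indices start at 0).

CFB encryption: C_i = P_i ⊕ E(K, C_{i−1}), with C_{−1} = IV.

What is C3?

C0: E(K, 0xA8) = 0x8F; 0xD0 ⊕ 0x8F = 0x5F.
C1: E(K, 0x5F) = 0x78; 0x38 ⊕ 0x78 = 0x40.
C2: E(K, 0x40) = 0x67; 0x5D ⊕ 0x67 = 0x3A.
C3: E(K, 0x3A) = 0x1D; 0xDF ⊕ 0x1D = 0xC2.

C3 = 0xC2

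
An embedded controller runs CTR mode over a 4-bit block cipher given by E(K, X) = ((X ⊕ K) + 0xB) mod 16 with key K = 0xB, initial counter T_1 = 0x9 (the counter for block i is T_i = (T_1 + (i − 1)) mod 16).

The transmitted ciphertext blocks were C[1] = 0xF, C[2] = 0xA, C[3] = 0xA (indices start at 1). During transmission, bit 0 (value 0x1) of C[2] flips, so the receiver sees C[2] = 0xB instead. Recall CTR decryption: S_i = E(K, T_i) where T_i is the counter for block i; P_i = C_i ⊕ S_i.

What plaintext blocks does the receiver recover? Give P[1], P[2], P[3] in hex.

P[1] = 0x2, P[2] = 0x7, P[3] = 0x1

Only C[2] changed, to 0xB. In CTR, a change in C_i flips the same bit in P_i only; the keystream is unaffected. Decrypting the received ciphertext:
P[1]: T = 0x9, S = E(K, T) = 0xD; 0xF ⊕ 0xD = 0x2.
P[2]: T = 0xA, S = E(K, T) = 0xC; 0xB ⊕ 0xC = 0x7.
P[3]: T = 0xB, S = E(K, T) = 0xB; 0xA ⊕ 0xB = 0x1.
Blocks that differ from the original plaintext: P[2].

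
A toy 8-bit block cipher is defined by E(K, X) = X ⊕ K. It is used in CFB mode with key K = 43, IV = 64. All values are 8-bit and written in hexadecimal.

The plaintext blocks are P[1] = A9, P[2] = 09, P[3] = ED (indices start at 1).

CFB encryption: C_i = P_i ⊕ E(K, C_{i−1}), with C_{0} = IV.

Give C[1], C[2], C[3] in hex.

C[1] = 8E, C[2] = C4, C[3] = 6A

C[1]: E(K, 64) = 27; A9 ⊕ 27 = 8E.
C[2]: E(K, 8E) = CD; 09 ⊕ CD = C4.
C[3]: E(K, C4) = 87; ED ⊕ 87 = 6A.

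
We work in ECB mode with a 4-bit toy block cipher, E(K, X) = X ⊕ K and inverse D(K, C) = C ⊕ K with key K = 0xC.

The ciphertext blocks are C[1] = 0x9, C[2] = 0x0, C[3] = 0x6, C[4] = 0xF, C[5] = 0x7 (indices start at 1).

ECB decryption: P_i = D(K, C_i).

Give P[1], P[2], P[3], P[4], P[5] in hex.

P[1] = 0x5, P[2] = 0xC, P[3] = 0xA, P[4] = 0x3, P[5] = 0xB

P[1]: D(K, 0x9) = 0x5.
P[2]: D(K, 0x0) = 0xC.
P[3]: D(K, 0x6) = 0xA.
P[4]: D(K, 0xF) = 0x3.
P[5]: D(K, 0x7) = 0xB.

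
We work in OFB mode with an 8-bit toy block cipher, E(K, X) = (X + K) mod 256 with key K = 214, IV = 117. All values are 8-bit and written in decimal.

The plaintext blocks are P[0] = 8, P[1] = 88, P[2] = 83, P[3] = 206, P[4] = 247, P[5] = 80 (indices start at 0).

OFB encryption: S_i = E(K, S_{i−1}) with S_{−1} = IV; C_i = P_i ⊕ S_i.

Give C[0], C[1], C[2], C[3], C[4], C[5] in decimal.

C[0]: S = E(K, 117) = 75; 8 ⊕ 75 = 67.
C[1]: S = E(K, 75) = 33; 88 ⊕ 33 = 121.
C[2]: S = E(K, 33) = 247; 83 ⊕ 247 = 164.
C[3]: S = E(K, 247) = 205; 206 ⊕ 205 = 3.
C[4]: S = E(K, 205) = 163; 247 ⊕ 163 = 84.
C[5]: S = E(K, 163) = 121; 80 ⊕ 121 = 41.

C[0] = 67, C[1] = 121, C[2] = 164, C[3] = 3, C[4] = 84, C[5] = 41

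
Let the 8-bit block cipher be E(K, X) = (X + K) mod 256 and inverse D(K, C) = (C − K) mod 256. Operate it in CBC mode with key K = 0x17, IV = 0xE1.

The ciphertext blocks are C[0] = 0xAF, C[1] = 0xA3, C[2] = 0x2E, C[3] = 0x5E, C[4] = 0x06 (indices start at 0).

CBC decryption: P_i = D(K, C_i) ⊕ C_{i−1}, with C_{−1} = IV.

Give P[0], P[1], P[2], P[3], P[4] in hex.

P[0]: D(K, 0xAF) = 0x98; 0x98 ⊕ 0xE1 = 0x79.
P[1]: D(K, 0xA3) = 0x8C; 0x8C ⊕ 0xAF = 0x23.
P[2]: D(K, 0x2E) = 0x17; 0x17 ⊕ 0xA3 = 0xB4.
P[3]: D(K, 0x5E) = 0x47; 0x47 ⊕ 0x2E = 0x69.
P[4]: D(K, 0x06) = 0xEF; 0xEF ⊕ 0x5E = 0xB1.

P[0] = 0x79, P[1] = 0x23, P[2] = 0xB4, P[3] = 0x69, P[4] = 0xB1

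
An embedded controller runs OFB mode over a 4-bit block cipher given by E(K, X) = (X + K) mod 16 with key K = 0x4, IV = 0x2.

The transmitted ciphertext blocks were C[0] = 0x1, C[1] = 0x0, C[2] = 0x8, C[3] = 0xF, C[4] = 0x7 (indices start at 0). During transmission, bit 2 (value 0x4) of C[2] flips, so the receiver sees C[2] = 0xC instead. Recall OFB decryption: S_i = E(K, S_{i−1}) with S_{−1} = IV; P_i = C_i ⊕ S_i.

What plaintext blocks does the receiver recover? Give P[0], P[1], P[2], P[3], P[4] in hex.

P[0] = 0x7, P[1] = 0xA, P[2] = 0x2, P[3] = 0xD, P[4] = 0x1

Only C[2] changed, to 0xC. In OFB, a change in C_i flips the same bit in P_i only; the keystream is unaffected. Decrypting the received ciphertext:
P[0]: S = E(K, 0x2) = 0x6; 0x1 ⊕ 0x6 = 0x7.
P[1]: S = E(K, 0x6) = 0xA; 0x0 ⊕ 0xA = 0xA.
P[2]: S = E(K, 0xA) = 0xE; 0xC ⊕ 0xE = 0x2.
P[3]: S = E(K, 0xE) = 0x2; 0xF ⊕ 0x2 = 0xD.
P[4]: S = E(K, 0x2) = 0x6; 0x7 ⊕ 0x6 = 0x1.
Blocks that differ from the original plaintext: P[2].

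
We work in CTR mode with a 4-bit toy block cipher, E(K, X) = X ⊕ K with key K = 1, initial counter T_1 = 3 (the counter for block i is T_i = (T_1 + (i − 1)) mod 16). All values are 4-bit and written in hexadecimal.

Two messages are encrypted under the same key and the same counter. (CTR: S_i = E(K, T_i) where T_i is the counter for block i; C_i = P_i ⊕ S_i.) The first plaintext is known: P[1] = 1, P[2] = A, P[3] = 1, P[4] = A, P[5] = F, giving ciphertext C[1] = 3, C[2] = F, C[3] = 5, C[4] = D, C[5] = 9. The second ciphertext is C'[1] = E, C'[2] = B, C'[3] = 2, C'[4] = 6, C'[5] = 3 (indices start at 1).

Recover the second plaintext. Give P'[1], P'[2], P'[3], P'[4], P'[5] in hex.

P'[1] = C, P'[2] = E, P'[3] = 6, P'[4] = 1, P'[5] = 5

In CTR with a reused counter, both messages share the same keystream S_i, so C_i ⊕ C'_i = P_i ⊕ P'_i and thus P'_i = P_i ⊕ C_i ⊕ C'_i.
P'[1]: 1 ⊕ 3 ⊕ E = C.
P'[2]: A ⊕ F ⊕ B = E.
P'[3]: 1 ⊕ 5 ⊕ 2 = 6.
P'[4]: A ⊕ D ⊕ 6 = 1.
P'[5]: F ⊕ 9 ⊕ 3 = 5.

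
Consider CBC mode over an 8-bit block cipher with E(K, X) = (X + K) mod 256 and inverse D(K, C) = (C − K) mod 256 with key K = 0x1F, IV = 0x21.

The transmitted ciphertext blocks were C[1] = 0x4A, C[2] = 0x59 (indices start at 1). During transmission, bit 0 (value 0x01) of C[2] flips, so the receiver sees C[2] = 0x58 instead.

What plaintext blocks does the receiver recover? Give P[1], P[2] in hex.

P[1] = 0x0A, P[2] = 0x73

CBC decryption: P_i = D(K, C_i) ⊕ C_{i−1}, with C_{0} = IV.
Only C[2] changed, to 0x58. In CBC, a change in C_i garbles P_i and flips the same bit in P_{i+1}. Decrypting the received ciphertext:
P[1]: D(K, 0x4A) = 0x2B; 0x2B ⊕ 0x21 = 0x0A.
P[2]: D(K, 0x58) = 0x39; 0x39 ⊕ 0x4A = 0x73.
Blocks that differ from the original plaintext: P[2].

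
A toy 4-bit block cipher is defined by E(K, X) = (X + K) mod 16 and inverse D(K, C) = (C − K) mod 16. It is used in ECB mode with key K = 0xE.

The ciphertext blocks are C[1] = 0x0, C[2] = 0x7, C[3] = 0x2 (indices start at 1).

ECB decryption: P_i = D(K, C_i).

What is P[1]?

P[1]: D(K, 0x0) = 0x2.

P[1] = 0x2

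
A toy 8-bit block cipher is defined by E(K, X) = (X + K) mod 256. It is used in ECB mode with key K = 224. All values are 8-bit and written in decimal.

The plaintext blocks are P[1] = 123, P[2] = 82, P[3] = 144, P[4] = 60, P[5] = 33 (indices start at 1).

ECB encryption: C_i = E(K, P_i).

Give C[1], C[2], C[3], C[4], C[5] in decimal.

C[1] = 91, C[2] = 50, C[3] = 112, C[4] = 28, C[5] = 1

C[1]: E(K, 123) = 91.
C[2]: E(K, 82) = 50.
C[3]: E(K, 144) = 112.
C[4]: E(K, 60) = 28.
C[5]: E(K, 33) = 1.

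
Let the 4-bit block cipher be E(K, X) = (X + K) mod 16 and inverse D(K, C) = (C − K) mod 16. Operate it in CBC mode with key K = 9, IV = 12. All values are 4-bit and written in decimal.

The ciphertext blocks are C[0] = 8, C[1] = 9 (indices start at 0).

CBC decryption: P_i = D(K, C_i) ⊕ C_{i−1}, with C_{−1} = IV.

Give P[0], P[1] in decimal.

P[0]: D(K, 8) = 15; 15 ⊕ 12 = 3.
P[1]: D(K, 9) = 0; 0 ⊕ 8 = 8.

P[0] = 3, P[1] = 8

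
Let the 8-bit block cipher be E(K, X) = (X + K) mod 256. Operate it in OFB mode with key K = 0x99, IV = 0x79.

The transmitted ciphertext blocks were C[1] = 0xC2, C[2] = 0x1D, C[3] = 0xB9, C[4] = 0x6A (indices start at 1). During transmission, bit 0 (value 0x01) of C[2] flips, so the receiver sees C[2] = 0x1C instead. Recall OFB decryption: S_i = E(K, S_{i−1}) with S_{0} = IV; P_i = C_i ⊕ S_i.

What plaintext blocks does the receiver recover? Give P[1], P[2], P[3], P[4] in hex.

P[1] = 0xD0, P[2] = 0xB7, P[3] = 0xFD, P[4] = 0xB7

Only C[2] changed, to 0x1C. In OFB, a change in C_i flips the same bit in P_i only; the keystream is unaffected. Decrypting the received ciphertext:
P[1]: S = E(K, 0x79) = 0x12; 0xC2 ⊕ 0x12 = 0xD0.
P[2]: S = E(K, 0x12) = 0xAB; 0x1C ⊕ 0xAB = 0xB7.
P[3]: S = E(K, 0xAB) = 0x44; 0xB9 ⊕ 0x44 = 0xFD.
P[4]: S = E(K, 0x44) = 0xDD; 0x6A ⊕ 0xDD = 0xB7.
Blocks that differ from the original plaintext: P[2].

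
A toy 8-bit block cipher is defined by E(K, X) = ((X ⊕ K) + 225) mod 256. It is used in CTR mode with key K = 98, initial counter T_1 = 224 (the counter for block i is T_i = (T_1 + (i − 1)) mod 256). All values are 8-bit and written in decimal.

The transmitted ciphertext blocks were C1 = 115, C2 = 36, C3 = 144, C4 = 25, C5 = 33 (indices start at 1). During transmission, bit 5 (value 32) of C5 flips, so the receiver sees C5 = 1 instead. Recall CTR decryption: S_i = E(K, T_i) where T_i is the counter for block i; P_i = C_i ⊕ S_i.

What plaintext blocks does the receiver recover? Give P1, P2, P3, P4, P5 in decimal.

Only C5 changed, to 1. In CTR, a change in C_i flips the same bit in P_i only; the keystream is unaffected. Decrypting the received ciphertext:
P1: T = 224, S = E(K, T) = 99; 115 ⊕ 99 = 16.
P2: T = 225, S = E(K, T) = 100; 36 ⊕ 100 = 64.
P3: T = 226, S = E(K, T) = 97; 144 ⊕ 97 = 241.
P4: T = 227, S = E(K, T) = 98; 25 ⊕ 98 = 123.
P5: T = 228, S = E(K, T) = 103; 1 ⊕ 103 = 102.
Blocks that differ from the original plaintext: P5.

P1 = 16, P2 = 64, P3 = 241, P4 = 123, P5 = 102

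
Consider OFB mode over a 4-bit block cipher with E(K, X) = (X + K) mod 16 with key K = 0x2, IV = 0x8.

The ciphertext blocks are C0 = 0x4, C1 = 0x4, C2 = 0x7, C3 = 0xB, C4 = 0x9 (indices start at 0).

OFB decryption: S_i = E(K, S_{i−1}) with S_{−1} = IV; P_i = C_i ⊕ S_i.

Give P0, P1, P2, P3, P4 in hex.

P0 = 0xE, P1 = 0x8, P2 = 0x9, P3 = 0xB, P4 = 0xB

P0: S = E(K, 0x8) = 0xA; 0x4 ⊕ 0xA = 0xE.
P1: S = E(K, 0xA) = 0xC; 0x4 ⊕ 0xC = 0x8.
P2: S = E(K, 0xC) = 0xE; 0x7 ⊕ 0xE = 0x9.
P3: S = E(K, 0xE) = 0x0; 0xB ⊕ 0x0 = 0xB.
P4: S = E(K, 0x0) = 0x2; 0x9 ⊕ 0x2 = 0xB.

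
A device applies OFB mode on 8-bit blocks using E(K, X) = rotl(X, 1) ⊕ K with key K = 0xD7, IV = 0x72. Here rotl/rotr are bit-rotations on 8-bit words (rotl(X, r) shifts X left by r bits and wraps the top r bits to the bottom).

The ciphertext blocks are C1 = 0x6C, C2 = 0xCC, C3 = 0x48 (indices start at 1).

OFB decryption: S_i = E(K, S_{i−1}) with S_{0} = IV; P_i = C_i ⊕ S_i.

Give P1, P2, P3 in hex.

P1: S = E(K, 0x72) = 0x33; 0x6C ⊕ 0x33 = 0x5F.
P2: S = E(K, 0x33) = 0xB1; 0xCC ⊕ 0xB1 = 0x7D.
P3: S = E(K, 0xB1) = 0xB4; 0x48 ⊕ 0xB4 = 0xFC.

P1 = 0x5F, P2 = 0x7D, P3 = 0xFC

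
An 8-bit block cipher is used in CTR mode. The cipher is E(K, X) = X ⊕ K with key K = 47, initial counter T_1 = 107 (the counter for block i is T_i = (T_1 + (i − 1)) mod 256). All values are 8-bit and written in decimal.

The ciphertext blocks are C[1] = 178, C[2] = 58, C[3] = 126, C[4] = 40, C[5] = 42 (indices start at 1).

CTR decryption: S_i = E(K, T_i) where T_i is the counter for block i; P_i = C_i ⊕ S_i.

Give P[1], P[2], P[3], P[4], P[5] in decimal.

P[1] = 246, P[2] = 121, P[3] = 60, P[4] = 105, P[5] = 106

P[1]: T = 107, S = E(K, T) = 68; 178 ⊕ 68 = 246.
P[2]: T = 108, S = E(K, T) = 67; 58 ⊕ 67 = 121.
P[3]: T = 109, S = E(K, T) = 66; 126 ⊕ 66 = 60.
P[4]: T = 110, S = E(K, T) = 65; 40 ⊕ 65 = 105.
P[5]: T = 111, S = E(K, T) = 64; 42 ⊕ 64 = 106.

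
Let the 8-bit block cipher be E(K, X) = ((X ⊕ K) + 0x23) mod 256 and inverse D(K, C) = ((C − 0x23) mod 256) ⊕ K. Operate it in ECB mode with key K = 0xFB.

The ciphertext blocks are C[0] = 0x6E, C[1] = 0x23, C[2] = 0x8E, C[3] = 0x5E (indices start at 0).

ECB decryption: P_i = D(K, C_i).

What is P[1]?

P[1]: D(K, 0x23) = 0xFB.

P[1] = 0xFB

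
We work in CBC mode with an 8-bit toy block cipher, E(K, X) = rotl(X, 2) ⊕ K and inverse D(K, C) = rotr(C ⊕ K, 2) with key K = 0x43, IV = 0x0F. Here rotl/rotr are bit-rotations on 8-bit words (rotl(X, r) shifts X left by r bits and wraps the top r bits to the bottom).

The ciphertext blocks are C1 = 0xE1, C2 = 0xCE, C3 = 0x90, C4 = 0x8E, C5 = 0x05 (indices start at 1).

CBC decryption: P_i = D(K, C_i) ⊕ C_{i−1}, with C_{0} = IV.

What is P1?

P1: D(K, 0xE1) = 0xA8; 0xA8 ⊕ 0x0F = 0xA7.

P1 = 0xA7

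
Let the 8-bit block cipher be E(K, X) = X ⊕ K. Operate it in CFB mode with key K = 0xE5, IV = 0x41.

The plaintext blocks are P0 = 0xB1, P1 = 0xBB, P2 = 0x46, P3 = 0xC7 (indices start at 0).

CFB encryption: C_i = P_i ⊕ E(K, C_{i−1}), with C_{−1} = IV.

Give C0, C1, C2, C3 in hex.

C0: E(K, 0x41) = 0xA4; 0xB1 ⊕ 0xA4 = 0x15.
C1: E(K, 0x15) = 0xF0; 0xBB ⊕ 0xF0 = 0x4B.
C2: E(K, 0x4B) = 0xAE; 0x46 ⊕ 0xAE = 0xE8.
C3: E(K, 0xE8) = 0x0D; 0xC7 ⊕ 0x0D = 0xCA.

C0 = 0x15, C1 = 0x4B, C2 = 0xE8, C3 = 0xCA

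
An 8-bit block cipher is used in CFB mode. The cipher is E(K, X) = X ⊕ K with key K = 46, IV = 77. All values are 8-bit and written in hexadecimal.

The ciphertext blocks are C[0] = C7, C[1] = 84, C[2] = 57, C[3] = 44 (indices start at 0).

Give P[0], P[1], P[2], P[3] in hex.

P[0] = F6, P[1] = 05, P[2] = 95, P[3] = 55

CFB decryption: P_i = C_i ⊕ E(K, C_{i−1}), with C_{−1} = IV.
P[0]: E(K, 77) = 31; C7 ⊕ 31 = F6.
P[1]: E(K, C7) = 81; 84 ⊕ 81 = 05.
P[2]: E(K, 84) = C2; 57 ⊕ C2 = 95.
P[3]: E(K, 57) = 11; 44 ⊕ 11 = 55.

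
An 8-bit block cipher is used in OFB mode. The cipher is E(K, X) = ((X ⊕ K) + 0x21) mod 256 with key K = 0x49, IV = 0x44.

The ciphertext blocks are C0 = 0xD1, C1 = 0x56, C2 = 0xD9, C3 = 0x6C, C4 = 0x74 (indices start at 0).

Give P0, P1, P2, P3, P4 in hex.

OFB decryption: S_i = E(K, S_{i−1}) with S_{−1} = IV; P_i = C_i ⊕ S_i.
P0: S = E(K, 0x44) = 0x2E; 0xD1 ⊕ 0x2E = 0xFF.
P1: S = E(K, 0x2E) = 0x88; 0x56 ⊕ 0x88 = 0xDE.
P2: S = E(K, 0x88) = 0xE2; 0xD9 ⊕ 0xE2 = 0x3B.
P3: S = E(K, 0xE2) = 0xCC; 0x6C ⊕ 0xCC = 0xA0.
P4: S = E(K, 0xCC) = 0xA6; 0x74 ⊕ 0xA6 = 0xD2.

P0 = 0xFF, P1 = 0xDE, P2 = 0x3B, P3 = 0xA0, P4 = 0xD2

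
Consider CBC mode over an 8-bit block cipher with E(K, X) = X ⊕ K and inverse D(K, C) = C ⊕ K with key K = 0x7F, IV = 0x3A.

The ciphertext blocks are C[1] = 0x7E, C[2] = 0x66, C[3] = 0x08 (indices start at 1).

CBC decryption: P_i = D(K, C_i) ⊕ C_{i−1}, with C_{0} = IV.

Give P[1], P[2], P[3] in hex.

P[1] = 0x3B, P[2] = 0x67, P[3] = 0x11

P[1]: D(K, 0x7E) = 0x01; 0x01 ⊕ 0x3A = 0x3B.
P[2]: D(K, 0x66) = 0x19; 0x19 ⊕ 0x7E = 0x67.
P[3]: D(K, 0x08) = 0x77; 0x77 ⊕ 0x66 = 0x11.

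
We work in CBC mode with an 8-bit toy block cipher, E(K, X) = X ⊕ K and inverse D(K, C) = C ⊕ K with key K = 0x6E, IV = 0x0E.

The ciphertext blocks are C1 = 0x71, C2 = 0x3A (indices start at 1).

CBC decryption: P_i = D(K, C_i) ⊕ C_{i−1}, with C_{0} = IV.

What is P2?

P2 = 0x25

P2: D(K, 0x3A) = 0x54; 0x54 ⊕ 0x71 = 0x25.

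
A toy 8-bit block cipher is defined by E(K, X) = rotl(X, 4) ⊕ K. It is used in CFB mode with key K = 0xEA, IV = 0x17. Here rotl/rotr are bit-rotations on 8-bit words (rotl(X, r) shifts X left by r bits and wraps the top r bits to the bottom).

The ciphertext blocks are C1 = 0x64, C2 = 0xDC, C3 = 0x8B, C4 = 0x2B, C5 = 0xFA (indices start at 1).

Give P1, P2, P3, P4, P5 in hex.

P1 = 0xFF, P2 = 0x70, P3 = 0xAC, P4 = 0x79, P5 = 0xA2

CFB decryption: P_i = C_i ⊕ E(K, C_{i−1}), with C_{0} = IV.
P1: E(K, 0x17) = 0x9B; 0x64 ⊕ 0x9B = 0xFF.
P2: E(K, 0x64) = 0xAC; 0xDC ⊕ 0xAC = 0x70.
P3: E(K, 0xDC) = 0x27; 0x8B ⊕ 0x27 = 0xAC.
P4: E(K, 0x8B) = 0x52; 0x2B ⊕ 0x52 = 0x79.
P5: E(K, 0x2B) = 0x58; 0xFA ⊕ 0x58 = 0xA2.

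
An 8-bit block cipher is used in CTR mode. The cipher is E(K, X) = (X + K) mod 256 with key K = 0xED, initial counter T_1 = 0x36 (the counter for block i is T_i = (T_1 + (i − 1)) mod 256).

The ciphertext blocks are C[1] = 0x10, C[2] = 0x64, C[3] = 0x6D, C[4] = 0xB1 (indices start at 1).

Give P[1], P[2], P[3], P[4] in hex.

P[1] = 0x33, P[2] = 0x40, P[3] = 0x48, P[4] = 0x97

CTR decryption: S_i = E(K, T_i) where T_i is the counter for block i; P_i = C_i ⊕ S_i.
P[1]: T = 0x36, S = E(K, T) = 0x23; 0x10 ⊕ 0x23 = 0x33.
P[2]: T = 0x37, S = E(K, T) = 0x24; 0x64 ⊕ 0x24 = 0x40.
P[3]: T = 0x38, S = E(K, T) = 0x25; 0x6D ⊕ 0x25 = 0x48.
P[4]: T = 0x39, S = E(K, T) = 0x26; 0xB1 ⊕ 0x26 = 0x97.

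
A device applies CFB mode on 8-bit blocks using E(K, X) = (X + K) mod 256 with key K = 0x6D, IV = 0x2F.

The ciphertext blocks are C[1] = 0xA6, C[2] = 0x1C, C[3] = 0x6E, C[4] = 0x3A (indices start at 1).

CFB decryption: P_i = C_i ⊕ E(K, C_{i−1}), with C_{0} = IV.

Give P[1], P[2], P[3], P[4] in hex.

P[1]: E(K, 0x2F) = 0x9C; 0xA6 ⊕ 0x9C = 0x3A.
P[2]: E(K, 0xA6) = 0x13; 0x1C ⊕ 0x13 = 0x0F.
P[3]: E(K, 0x1C) = 0x89; 0x6E ⊕ 0x89 = 0xE7.
P[4]: E(K, 0x6E) = 0xDB; 0x3A ⊕ 0xDB = 0xE1.

P[1] = 0x3A, P[2] = 0x0F, P[3] = 0xE7, P[4] = 0xE1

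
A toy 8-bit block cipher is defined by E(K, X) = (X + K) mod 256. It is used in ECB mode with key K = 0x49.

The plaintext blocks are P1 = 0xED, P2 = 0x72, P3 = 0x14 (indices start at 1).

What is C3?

ECB encryption: C_i = E(K, P_i).
C3: E(K, 0x14) = 0x5D.

C3 = 0x5D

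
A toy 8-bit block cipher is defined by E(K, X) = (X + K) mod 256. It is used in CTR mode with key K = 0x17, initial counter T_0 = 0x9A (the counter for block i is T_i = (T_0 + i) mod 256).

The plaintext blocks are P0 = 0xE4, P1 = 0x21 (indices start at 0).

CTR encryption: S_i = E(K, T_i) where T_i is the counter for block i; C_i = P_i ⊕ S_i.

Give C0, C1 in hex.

C0: T = 0x9A, S = E(K, T) = 0xB1; 0xE4 ⊕ 0xB1 = 0x55.
C1: T = 0x9B, S = E(K, T) = 0xB2; 0x21 ⊕ 0xB2 = 0x93.

C0 = 0x55, C1 = 0x93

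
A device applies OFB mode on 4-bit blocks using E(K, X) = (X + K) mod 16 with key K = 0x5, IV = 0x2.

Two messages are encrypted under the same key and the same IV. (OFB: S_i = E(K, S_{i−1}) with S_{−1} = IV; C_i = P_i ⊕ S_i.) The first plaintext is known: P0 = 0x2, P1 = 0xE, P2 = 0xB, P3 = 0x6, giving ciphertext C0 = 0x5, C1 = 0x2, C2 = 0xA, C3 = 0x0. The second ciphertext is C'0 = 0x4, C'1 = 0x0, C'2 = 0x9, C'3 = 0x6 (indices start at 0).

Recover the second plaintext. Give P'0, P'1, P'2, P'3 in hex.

In OFB with a reused IV, both messages share the same keystream S_i, so C_i ⊕ C'_i = P_i ⊕ P'_i and thus P'_i = P_i ⊕ C_i ⊕ C'_i.
P'0: 0x2 ⊕ 0x5 ⊕ 0x4 = 0x3.
P'1: 0xE ⊕ 0x2 ⊕ 0x0 = 0xC.
P'2: 0xB ⊕ 0xA ⊕ 0x9 = 0x8.
P'3: 0x6 ⊕ 0x0 ⊕ 0x6 = 0x0.

P'0 = 0x3, P'1 = 0xC, P'2 = 0x8, P'3 = 0x0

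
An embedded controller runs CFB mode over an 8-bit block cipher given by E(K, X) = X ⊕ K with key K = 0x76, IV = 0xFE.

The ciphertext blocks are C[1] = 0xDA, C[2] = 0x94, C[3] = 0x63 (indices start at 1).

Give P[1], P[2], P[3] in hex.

P[1] = 0x52, P[2] = 0x38, P[3] = 0x81

CFB decryption: P_i = C_i ⊕ E(K, C_{i−1}), with C_{0} = IV.
P[1]: E(K, 0xFE) = 0x88; 0xDA ⊕ 0x88 = 0x52.
P[2]: E(K, 0xDA) = 0xAC; 0x94 ⊕ 0xAC = 0x38.
P[3]: E(K, 0x94) = 0xE2; 0x63 ⊕ 0xE2 = 0x81.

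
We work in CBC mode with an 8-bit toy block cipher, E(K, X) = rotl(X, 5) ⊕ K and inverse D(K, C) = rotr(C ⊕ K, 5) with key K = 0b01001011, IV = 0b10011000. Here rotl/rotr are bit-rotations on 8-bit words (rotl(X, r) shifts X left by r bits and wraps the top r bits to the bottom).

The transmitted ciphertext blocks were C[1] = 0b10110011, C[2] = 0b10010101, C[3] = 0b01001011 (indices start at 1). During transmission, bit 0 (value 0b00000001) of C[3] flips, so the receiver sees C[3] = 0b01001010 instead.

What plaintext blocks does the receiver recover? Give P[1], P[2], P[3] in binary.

P[1] = 0b01011111, P[2] = 0b01000101, P[3] = 0b10011101

CBC decryption: P_i = D(K, C_i) ⊕ C_{i−1}, with C_{0} = IV.
Only C[3] changed, to 0b01001010. In CBC, a change in C_i garbles P_i and flips the same bit in P_{i+1}. Decrypting the received ciphertext:
P[1]: D(K, 0b10110011) = 0b11000111; 0b11000111 ⊕ 0b10011000 = 0b01011111.
P[2]: D(K, 0b10010101) = 0b11110110; 0b11110110 ⊕ 0b10110011 = 0b01000101.
P[3]: D(K, 0b01001010) = 0b00001000; 0b00001000 ⊕ 0b10010101 = 0b10011101.
Blocks that differ from the original plaintext: P[3].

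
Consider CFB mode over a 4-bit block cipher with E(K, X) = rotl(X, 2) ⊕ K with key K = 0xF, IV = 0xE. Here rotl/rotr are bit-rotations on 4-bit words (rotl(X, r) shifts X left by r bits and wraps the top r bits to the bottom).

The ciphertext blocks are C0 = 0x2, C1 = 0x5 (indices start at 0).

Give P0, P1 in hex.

CFB decryption: P_i = C_i ⊕ E(K, C_{i−1}), with C_{−1} = IV.
P0: E(K, 0xE) = 0x4; 0x2 ⊕ 0x4 = 0x6.
P1: E(K, 0x2) = 0x7; 0x5 ⊕ 0x7 = 0x2.

P0 = 0x6, P1 = 0x2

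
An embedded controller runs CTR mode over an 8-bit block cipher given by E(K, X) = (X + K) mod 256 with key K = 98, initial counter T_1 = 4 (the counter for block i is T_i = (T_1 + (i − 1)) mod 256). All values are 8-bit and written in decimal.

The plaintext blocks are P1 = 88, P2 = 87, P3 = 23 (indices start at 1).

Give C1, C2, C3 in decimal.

CTR encryption: S_i = E(K, T_i) where T_i is the counter for block i; C_i = P_i ⊕ S_i.
C1: T = 4, S = E(K, T) = 102; 88 ⊕ 102 = 62.
C2: T = 5, S = E(K, T) = 103; 87 ⊕ 103 = 48.
C3: T = 6, S = E(K, T) = 104; 23 ⊕ 104 = 127.

C1 = 62, C2 = 48, C3 = 127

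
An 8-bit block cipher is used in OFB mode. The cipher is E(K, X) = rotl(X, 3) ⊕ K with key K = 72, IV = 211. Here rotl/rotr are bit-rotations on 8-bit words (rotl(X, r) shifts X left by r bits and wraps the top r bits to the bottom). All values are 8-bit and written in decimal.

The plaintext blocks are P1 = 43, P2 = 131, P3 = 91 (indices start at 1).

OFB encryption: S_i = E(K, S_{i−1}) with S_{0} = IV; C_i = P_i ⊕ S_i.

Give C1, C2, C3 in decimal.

C1 = 253, C2 = 125, C3 = 228

C1: S = E(K, 211) = 214; 43 ⊕ 214 = 253.
C2: S = E(K, 214) = 254; 131 ⊕ 254 = 125.
C3: S = E(K, 254) = 191; 91 ⊕ 191 = 228.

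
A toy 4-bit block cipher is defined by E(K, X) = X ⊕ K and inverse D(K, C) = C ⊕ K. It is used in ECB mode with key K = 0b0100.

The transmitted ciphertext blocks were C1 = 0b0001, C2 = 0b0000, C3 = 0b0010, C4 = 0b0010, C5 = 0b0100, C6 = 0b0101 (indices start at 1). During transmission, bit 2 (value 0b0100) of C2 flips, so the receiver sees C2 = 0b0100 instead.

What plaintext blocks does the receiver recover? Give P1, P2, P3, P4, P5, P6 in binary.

P1 = 0b0101, P2 = 0b0000, P3 = 0b0110, P4 = 0b0110, P5 = 0b0000, P6 = 0b0001

ECB decryption: P_i = D(K, C_i).
Only C2 changed, to 0b0100. In ECB, a change in C_i affects only P_i. Decrypting the received ciphertext:
P1: D(K, 0b0001) = 0b0101.
P2: D(K, 0b0100) = 0b0000.
P3: D(K, 0b0010) = 0b0110.
P4: D(K, 0b0010) = 0b0110.
P5: D(K, 0b0100) = 0b0000.
P6: D(K, 0b0101) = 0b0001.
Blocks that differ from the original plaintext: P2.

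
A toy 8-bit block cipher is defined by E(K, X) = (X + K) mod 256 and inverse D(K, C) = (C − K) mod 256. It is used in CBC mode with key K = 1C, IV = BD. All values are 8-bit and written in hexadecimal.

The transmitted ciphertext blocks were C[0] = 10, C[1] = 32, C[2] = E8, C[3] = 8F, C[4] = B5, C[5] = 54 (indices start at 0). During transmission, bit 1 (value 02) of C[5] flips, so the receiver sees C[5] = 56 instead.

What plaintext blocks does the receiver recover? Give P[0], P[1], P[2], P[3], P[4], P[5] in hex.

P[0] = 49, P[1] = 06, P[2] = FE, P[3] = 9B, P[4] = 16, P[5] = 8F

CBC decryption: P_i = D(K, C_i) ⊕ C_{i−1}, with C_{−1} = IV.
Only C[5] changed, to 56. In CBC, a change in C_i garbles P_i and flips the same bit in P_{i+1}. Decrypting the received ciphertext:
P[0]: D(K, 10) = F4; F4 ⊕ BD = 49.
P[1]: D(K, 32) = 16; 16 ⊕ 10 = 06.
P[2]: D(K, E8) = CC; CC ⊕ 32 = FE.
P[3]: D(K, 8F) = 73; 73 ⊕ E8 = 9B.
P[4]: D(K, B5) = 99; 99 ⊕ 8F = 16.
P[5]: D(K, 56) = 3A; 3A ⊕ B5 = 8F.
Blocks that differ from the original plaintext: P[5].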